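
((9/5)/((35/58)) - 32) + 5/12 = -60061/2100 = -28.60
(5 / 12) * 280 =350 / 3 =116.67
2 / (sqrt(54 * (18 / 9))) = sqrt(3) / 9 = 0.19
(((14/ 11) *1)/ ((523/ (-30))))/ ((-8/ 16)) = 840/ 5753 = 0.15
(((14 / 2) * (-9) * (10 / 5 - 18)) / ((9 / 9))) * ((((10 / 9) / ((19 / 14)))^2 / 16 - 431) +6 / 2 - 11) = -1437584288 / 3249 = -442469.77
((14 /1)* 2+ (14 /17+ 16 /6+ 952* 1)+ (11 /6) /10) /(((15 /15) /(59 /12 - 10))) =-6800463 /1360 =-5000.34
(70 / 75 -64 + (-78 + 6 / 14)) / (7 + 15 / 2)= -29534 / 3045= -9.70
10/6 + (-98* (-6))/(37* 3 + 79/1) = 1357/285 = 4.76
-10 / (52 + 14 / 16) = -80 / 423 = -0.19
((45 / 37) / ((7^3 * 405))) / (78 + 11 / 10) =10 / 90347229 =0.00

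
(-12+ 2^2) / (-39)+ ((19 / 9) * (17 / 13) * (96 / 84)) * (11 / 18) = 15724 / 7371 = 2.13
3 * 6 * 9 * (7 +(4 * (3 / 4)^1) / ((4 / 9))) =4455 / 2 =2227.50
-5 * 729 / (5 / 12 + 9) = -43740 / 113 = -387.08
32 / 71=0.45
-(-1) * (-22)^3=-10648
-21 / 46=-0.46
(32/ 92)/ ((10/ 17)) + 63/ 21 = 413/ 115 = 3.59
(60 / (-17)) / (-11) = 60 / 187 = 0.32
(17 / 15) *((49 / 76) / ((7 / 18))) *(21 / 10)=7497 / 1900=3.95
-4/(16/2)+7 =13/2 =6.50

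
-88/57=-1.54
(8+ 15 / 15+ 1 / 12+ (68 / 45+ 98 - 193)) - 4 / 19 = -84.62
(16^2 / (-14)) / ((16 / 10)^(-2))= -46.81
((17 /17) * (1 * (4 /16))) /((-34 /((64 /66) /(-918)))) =2 /257499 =0.00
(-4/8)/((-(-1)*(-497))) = 1/994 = 0.00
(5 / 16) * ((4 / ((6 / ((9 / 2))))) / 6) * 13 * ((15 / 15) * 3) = 195 / 32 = 6.09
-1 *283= -283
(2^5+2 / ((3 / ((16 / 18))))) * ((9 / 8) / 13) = 110 / 39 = 2.82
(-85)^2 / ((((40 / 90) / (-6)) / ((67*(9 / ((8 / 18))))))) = -1058672025 / 8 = -132334003.12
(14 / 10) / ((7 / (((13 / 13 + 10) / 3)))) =11 / 15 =0.73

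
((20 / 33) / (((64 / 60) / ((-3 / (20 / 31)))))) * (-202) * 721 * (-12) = -101585295 / 22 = -4617513.41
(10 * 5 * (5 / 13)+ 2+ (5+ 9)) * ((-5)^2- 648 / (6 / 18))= -878902 / 13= -67607.85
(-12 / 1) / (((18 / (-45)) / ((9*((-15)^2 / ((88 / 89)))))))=2703375 / 44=61440.34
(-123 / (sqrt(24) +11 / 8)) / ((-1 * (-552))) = 451 / 32545- 656 * sqrt(6) / 32545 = -0.04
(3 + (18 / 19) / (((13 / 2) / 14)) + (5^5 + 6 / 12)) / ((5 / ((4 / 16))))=1546487 / 9880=156.53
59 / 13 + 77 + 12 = 1216 / 13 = 93.54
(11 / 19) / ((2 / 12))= 66 / 19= 3.47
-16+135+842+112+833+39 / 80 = 152519 / 80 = 1906.49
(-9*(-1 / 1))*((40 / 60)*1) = 6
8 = 8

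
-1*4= -4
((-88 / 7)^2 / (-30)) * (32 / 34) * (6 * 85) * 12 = -1486848 / 49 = -30343.84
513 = 513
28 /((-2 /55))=-770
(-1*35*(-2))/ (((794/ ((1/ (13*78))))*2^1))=35/ 805116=0.00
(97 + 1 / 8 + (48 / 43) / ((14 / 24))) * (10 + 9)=4531215 / 2408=1881.73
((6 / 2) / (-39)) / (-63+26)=1 / 481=0.00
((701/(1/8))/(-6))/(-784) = 701/588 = 1.19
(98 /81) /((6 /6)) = 1.21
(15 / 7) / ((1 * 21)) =0.10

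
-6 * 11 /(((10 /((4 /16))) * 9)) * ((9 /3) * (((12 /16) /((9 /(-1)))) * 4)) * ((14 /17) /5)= 77 /2550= 0.03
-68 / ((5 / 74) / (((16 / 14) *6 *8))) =-1932288 / 35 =-55208.23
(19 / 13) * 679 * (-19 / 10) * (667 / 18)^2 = -109050746791 / 42120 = -2589049.07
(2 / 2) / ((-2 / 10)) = -5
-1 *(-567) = 567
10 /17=0.59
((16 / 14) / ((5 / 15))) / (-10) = -12 / 35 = -0.34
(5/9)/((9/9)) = 0.56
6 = 6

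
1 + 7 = 8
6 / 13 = 0.46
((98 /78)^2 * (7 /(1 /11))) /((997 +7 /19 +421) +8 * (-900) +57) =-0.02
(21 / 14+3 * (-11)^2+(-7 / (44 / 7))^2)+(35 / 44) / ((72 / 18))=354229 / 968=365.94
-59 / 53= -1.11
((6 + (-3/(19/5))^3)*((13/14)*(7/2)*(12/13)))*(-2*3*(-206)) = 140084532/6859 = 20423.46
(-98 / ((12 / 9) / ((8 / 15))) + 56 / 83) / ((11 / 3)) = -47964 / 4565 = -10.51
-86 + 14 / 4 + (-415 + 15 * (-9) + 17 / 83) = -104961 / 166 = -632.30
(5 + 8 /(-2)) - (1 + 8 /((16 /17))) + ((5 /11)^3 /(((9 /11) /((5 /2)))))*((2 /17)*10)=-8.16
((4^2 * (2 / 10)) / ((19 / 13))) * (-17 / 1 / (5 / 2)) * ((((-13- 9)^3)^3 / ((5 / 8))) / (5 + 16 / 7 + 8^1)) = 478117242860601344 / 254125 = 1881425451492.77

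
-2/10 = -1/5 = -0.20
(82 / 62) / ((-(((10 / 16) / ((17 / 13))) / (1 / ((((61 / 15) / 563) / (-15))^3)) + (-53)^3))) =2266864178170275000 / 255170782581881480898343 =0.00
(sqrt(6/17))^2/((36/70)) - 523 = -26638/51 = -522.31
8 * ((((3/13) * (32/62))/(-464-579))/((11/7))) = -384/660517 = -0.00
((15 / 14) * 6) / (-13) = -45 / 91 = -0.49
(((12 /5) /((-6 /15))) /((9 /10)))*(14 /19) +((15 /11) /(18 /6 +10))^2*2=-5700070 /1165593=-4.89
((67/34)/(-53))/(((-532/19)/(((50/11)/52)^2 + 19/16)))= 26199077/16508395904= 0.00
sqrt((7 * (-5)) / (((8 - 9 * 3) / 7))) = 7 * sqrt(95) / 19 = 3.59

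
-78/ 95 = -0.82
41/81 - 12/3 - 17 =-1660/81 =-20.49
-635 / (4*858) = -635 / 3432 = -0.19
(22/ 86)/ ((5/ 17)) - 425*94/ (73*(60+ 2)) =-7.96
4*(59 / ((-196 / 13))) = -767 / 49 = -15.65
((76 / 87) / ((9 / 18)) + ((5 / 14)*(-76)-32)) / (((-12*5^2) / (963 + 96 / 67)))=53776729 / 291450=184.51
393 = 393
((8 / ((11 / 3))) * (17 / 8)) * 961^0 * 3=153 / 11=13.91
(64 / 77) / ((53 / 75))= 4800 / 4081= 1.18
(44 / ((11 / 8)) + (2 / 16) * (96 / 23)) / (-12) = -187 / 69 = -2.71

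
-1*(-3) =3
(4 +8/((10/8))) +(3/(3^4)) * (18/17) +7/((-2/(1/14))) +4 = 14473/1020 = 14.19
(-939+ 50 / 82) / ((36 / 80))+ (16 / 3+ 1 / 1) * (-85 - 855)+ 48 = -2948548 / 369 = -7990.64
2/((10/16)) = 16/5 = 3.20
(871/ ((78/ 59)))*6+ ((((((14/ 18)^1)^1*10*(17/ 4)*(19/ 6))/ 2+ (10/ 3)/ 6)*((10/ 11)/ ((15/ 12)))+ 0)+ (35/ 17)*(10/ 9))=20164472/ 5049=3993.76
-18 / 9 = -2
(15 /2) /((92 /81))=1215 /184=6.60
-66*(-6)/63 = 44/7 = 6.29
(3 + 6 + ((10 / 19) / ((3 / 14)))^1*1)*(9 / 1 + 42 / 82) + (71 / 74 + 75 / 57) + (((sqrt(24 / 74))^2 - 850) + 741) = 148301 / 57646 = 2.57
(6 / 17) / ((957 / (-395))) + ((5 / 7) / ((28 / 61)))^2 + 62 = 13390583951 / 208329968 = 64.28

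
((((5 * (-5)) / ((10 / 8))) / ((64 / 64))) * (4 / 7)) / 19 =-0.60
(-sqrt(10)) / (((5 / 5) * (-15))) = sqrt(10) / 15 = 0.21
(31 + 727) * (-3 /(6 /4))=-1516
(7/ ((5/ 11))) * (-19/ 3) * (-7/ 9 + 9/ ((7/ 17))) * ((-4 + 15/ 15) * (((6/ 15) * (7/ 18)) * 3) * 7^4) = 4664816464/ 675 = 6910839.21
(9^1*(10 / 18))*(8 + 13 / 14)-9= 499 / 14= 35.64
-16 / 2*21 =-168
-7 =-7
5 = 5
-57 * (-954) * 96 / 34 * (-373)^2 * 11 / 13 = 3994613970336 / 221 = 18075176336.36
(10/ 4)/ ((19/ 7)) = 35/ 38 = 0.92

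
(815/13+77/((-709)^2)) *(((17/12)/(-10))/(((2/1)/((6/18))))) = -1.48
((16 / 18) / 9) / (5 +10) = 8 / 1215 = 0.01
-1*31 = -31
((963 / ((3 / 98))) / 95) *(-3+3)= 0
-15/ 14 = -1.07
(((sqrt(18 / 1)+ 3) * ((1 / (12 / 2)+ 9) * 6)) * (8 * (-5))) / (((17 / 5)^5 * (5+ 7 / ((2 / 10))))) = -515625 * sqrt(2) / 1419857- 515625 / 1419857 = -0.88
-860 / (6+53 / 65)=-55900 / 443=-126.19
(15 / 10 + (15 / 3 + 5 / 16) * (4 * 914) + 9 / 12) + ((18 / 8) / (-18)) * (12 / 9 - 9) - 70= 464537 / 24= 19355.71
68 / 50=34 / 25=1.36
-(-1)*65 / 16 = 65 / 16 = 4.06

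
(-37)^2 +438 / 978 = 223220 / 163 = 1369.45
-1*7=-7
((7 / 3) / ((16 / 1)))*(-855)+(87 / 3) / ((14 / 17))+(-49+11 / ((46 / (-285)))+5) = -519387 / 2576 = -201.63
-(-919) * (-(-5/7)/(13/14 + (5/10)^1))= 919/2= 459.50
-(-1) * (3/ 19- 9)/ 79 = -168/ 1501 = -0.11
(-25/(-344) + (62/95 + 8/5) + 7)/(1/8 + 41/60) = 914253/79249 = 11.54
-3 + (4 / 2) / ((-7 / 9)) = -5.57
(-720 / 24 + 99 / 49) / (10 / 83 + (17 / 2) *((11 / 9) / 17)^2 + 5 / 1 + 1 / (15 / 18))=-4.40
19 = 19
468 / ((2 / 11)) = 2574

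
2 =2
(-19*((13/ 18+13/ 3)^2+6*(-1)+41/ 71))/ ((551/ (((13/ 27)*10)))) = -30108715/ 9006066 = -3.34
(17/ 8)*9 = 153/ 8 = 19.12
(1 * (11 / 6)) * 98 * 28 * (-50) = -754600 / 3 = -251533.33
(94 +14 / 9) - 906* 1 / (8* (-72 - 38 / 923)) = 232502431 / 2393784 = 97.13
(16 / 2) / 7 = 8 / 7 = 1.14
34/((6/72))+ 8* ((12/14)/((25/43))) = 73464/175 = 419.79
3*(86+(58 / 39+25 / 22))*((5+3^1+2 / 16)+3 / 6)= 5246691 / 2288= 2293.13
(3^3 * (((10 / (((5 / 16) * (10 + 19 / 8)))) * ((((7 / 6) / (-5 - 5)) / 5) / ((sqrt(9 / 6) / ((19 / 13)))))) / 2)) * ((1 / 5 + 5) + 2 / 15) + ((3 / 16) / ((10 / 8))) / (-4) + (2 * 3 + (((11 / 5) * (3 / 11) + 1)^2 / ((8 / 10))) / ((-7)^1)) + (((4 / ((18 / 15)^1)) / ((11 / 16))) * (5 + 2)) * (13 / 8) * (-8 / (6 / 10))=-735.03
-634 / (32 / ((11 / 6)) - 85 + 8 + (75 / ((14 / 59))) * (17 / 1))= -97636 / 818305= -0.12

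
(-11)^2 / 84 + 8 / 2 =457 / 84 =5.44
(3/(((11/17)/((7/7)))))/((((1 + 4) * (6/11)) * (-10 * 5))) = -17/500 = -0.03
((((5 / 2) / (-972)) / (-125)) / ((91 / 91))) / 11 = 1 / 534600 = 0.00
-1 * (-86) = 86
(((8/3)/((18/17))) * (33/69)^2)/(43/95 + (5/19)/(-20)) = 3126640/2385261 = 1.31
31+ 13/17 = 31.76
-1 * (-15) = 15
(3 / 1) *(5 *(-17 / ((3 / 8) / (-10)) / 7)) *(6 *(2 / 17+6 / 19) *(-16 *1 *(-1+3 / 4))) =192000 / 19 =10105.26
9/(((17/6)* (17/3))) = 162/289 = 0.56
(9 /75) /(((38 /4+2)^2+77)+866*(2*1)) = 12 /194125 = 0.00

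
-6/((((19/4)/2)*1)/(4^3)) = -3072/19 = -161.68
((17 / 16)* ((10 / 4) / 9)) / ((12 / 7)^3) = 29155 / 497664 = 0.06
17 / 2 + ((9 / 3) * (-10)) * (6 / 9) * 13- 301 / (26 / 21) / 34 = -228647 / 884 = -258.65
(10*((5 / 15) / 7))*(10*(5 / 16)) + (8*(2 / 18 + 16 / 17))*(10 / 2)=186695 / 4284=43.58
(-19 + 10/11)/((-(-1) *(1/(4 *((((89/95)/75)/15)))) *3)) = -70844/3526875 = -0.02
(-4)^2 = 16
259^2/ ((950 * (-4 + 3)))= -67081/ 950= -70.61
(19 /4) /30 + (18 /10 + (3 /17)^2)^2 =175966079 /50112600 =3.51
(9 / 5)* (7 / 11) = 63 / 55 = 1.15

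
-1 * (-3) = 3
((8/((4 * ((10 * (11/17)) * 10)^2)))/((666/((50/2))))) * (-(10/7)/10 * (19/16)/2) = -5491/3610252800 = -0.00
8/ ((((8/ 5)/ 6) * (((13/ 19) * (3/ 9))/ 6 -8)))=-10260/ 2723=-3.77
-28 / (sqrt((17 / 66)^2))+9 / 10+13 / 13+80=-4557 / 170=-26.81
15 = 15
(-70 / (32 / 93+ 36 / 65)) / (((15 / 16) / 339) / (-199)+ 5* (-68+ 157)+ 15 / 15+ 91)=-38061496200 / 262183661743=-0.15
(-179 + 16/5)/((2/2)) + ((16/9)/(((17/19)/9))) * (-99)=-165423/85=-1946.15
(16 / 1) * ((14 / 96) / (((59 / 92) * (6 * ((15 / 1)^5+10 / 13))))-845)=-70871447037014 / 5241970935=-13520.00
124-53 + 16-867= -780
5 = 5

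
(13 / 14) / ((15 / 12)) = 26 / 35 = 0.74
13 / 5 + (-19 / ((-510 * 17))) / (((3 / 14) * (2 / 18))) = 778 / 289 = 2.69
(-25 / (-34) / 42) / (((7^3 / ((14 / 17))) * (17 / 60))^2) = 30000 / 23863536599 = 0.00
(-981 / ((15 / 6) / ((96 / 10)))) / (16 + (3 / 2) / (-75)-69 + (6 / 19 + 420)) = -3578688 / 348931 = -10.26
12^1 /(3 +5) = 3 /2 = 1.50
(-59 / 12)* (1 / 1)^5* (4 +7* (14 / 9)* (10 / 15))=-4484 / 81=-55.36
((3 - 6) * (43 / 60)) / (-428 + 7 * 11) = 43 / 7020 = 0.01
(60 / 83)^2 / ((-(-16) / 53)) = 11925 / 6889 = 1.73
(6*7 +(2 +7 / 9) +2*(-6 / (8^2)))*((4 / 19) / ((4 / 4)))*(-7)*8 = -525.70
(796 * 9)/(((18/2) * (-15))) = -796/15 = -53.07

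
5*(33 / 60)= 11 / 4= 2.75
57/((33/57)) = 98.45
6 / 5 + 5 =31 / 5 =6.20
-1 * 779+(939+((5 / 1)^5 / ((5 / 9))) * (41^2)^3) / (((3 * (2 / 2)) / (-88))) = -783767199793323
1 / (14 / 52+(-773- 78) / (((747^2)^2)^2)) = 2520798678511269809498586 / 678676567291495717919801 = 3.71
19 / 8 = 2.38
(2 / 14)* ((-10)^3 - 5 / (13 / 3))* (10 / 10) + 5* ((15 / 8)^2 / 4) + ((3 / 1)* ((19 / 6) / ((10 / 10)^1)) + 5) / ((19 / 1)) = -61022043 / 442624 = -137.86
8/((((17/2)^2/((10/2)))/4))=640/289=2.21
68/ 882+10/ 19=5056/ 8379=0.60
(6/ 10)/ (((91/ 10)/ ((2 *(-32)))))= -384/ 91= -4.22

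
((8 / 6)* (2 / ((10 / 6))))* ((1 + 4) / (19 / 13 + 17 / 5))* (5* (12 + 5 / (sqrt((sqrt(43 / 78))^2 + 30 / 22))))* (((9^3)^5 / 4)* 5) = 1672865448269023125* sqrt(1409694) / 259594 + 2007438537922827750 / 79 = 33061800874841459.60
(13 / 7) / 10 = 13 / 70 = 0.19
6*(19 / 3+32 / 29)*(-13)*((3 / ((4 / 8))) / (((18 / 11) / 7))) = -1295294 / 87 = -14888.44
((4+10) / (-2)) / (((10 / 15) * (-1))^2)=-63 / 4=-15.75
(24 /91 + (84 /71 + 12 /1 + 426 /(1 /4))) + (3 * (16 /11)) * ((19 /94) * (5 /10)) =5738324316 /3340337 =1717.89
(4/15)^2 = 16/225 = 0.07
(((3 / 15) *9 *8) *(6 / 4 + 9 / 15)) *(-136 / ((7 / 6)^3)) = -3172608 / 1225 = -2589.88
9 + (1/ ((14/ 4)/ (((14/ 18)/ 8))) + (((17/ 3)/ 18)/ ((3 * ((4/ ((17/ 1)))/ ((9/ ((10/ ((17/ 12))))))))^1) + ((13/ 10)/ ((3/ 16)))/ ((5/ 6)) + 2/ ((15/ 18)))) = 877669/ 43200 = 20.32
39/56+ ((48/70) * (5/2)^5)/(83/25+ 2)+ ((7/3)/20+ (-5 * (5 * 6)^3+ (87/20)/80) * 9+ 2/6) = -1809842813307/1489600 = -1214985.78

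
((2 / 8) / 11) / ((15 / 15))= 1 / 44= 0.02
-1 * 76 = -76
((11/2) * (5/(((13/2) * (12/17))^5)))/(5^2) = 15618427/28871743680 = 0.00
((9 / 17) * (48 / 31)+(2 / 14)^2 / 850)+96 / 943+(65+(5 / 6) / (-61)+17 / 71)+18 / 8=2164048633214813 / 31639369937700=68.40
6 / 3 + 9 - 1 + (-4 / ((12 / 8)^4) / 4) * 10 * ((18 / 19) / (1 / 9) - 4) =1.06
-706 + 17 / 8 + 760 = 449 / 8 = 56.12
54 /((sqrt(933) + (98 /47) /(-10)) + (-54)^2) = 4347663795 /234731294798 -1491075*sqrt(933) /234731294798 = 0.02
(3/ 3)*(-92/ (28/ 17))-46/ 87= -34339/ 609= -56.39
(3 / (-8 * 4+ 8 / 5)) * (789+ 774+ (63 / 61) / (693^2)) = -1816999225 / 11780076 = -154.24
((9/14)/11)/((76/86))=387/5852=0.07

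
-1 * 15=-15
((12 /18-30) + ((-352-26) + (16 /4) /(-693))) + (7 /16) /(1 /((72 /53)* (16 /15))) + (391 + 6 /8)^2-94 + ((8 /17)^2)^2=37539949139975069 /245411424720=152967.41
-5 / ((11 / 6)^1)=-30 / 11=-2.73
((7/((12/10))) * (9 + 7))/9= 280/27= 10.37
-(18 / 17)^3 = -5832 / 4913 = -1.19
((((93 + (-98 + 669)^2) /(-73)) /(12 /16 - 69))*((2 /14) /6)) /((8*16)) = 163067 /13392288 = 0.01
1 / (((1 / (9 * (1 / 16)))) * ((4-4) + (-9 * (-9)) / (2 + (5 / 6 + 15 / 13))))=311 / 11232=0.03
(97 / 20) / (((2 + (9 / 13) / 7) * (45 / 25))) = 8827 / 6876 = 1.28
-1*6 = -6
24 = 24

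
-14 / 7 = -2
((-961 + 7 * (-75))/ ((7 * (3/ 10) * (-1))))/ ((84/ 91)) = 48295/ 63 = 766.59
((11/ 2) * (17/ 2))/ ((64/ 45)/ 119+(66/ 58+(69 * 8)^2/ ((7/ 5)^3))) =1422968085/ 3379964119916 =0.00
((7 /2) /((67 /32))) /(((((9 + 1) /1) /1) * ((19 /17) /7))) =6664 /6365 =1.05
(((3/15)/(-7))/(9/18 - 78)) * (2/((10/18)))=36/27125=0.00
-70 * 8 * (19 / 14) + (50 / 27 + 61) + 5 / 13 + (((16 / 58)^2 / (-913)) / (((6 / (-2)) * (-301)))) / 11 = -621753849795020 / 892345567113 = -696.76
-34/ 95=-0.36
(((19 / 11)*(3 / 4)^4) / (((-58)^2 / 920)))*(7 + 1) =176985 / 148016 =1.20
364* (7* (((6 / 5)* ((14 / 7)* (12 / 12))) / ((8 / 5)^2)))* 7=66885 / 4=16721.25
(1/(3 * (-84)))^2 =1/63504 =0.00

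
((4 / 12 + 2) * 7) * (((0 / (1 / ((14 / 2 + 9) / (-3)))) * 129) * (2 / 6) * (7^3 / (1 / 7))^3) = 0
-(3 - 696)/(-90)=-77/10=-7.70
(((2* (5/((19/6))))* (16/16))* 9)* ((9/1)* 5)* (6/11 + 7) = 2016900/209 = 9650.24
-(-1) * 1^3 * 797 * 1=797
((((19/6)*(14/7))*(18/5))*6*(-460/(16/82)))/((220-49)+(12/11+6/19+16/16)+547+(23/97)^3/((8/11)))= -492140690995536/1099360853893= -447.66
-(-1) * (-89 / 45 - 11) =-584 / 45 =-12.98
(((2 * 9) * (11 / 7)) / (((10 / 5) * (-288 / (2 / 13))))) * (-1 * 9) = 99 / 1456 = 0.07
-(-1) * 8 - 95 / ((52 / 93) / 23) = -202789 / 52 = -3899.79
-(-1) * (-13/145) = -13/145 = -0.09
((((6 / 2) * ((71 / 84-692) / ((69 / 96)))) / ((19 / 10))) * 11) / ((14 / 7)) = -25545080 / 3059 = -8350.79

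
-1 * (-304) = 304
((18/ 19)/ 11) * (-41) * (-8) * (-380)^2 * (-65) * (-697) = 2032853472000/ 11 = 184804861090.91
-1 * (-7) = 7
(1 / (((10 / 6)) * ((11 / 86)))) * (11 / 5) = 258 / 25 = 10.32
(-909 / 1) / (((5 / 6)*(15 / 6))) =-10908 / 25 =-436.32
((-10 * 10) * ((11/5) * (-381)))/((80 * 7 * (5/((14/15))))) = 27.94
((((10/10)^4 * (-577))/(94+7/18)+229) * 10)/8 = 1893425/6796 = 278.61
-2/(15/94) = -188/15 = -12.53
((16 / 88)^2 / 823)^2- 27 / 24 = -89250964873 / 79334191112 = -1.12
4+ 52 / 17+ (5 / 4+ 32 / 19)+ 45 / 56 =195289 / 18088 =10.80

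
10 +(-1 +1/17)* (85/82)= 370/41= 9.02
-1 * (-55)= 55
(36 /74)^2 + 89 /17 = 127349 /23273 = 5.47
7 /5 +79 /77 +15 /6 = 3793 /770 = 4.93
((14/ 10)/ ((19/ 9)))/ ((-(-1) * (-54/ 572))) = -2002/ 285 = -7.02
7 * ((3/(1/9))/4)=189/4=47.25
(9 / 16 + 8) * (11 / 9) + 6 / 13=20455 / 1872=10.93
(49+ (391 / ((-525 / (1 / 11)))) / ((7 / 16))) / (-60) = -1974569 / 2425500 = -0.81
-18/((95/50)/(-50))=473.68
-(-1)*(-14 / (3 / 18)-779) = -863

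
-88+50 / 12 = -503 / 6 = -83.83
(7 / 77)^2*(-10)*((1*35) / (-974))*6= 1050 / 58927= 0.02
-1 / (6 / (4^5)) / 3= -512 / 9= -56.89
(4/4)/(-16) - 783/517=-13045/8272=-1.58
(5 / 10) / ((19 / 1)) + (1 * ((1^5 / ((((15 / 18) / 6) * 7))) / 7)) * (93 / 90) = 8293 / 46550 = 0.18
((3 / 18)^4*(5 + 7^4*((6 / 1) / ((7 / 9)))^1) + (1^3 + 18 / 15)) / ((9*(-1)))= -106891 / 58320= -1.83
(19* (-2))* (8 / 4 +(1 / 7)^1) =-570 / 7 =-81.43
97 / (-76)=-97 / 76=-1.28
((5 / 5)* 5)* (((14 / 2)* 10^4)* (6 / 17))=2100000 / 17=123529.41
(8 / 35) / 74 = 4 / 1295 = 0.00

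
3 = 3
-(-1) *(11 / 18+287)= 5177 / 18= 287.61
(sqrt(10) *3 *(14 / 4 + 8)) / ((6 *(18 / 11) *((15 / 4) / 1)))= 253 *sqrt(10) / 270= 2.96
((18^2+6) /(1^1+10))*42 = 1260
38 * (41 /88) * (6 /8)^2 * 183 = 1822.46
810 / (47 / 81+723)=1.12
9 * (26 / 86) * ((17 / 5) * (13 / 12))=10.02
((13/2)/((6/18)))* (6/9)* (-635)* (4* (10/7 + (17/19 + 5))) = -32161480/133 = -241815.64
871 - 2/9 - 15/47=368204/423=870.46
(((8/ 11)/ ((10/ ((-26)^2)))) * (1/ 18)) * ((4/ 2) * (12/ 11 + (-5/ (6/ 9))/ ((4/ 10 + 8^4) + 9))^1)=5683288/ 955295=5.95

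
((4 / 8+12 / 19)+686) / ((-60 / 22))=-287221 / 1140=-251.95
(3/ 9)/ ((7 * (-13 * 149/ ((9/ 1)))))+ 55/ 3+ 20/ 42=765106/ 40677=18.81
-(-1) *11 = 11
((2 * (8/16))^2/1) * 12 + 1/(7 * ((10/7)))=121/10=12.10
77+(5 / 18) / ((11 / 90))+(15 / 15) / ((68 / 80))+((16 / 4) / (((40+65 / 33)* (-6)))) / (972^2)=9842731366423 / 122347166040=80.45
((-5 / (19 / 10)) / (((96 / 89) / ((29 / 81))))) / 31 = -64525 / 2290032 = -0.03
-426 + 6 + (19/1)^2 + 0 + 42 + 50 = 33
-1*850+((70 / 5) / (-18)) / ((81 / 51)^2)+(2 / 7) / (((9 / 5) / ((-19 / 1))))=-39190621 / 45927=-853.32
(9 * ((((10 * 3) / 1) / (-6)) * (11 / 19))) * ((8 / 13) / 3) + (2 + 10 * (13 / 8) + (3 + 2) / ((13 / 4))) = 14271 / 988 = 14.44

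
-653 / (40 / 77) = -50281 / 40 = -1257.02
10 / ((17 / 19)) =190 / 17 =11.18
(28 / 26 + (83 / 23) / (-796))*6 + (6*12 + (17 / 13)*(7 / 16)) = 79.01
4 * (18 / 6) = 12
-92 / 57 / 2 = -46 / 57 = -0.81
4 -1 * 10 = -6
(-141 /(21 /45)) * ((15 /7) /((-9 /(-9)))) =-31725 /49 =-647.45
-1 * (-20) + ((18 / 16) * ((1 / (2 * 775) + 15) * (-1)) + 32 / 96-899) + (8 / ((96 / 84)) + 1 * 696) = -7162577 / 37200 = -192.54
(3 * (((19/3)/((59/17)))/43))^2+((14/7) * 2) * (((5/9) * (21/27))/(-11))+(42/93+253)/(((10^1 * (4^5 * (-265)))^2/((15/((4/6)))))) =-73789913764902977246573/523638999981008879616000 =-0.14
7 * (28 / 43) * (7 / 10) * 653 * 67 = 30013186 / 215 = 139596.21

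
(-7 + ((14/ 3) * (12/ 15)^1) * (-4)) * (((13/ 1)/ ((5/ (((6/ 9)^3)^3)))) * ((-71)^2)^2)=-55647108934144/ 1476225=-37695547.04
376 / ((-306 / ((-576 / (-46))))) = -6016 / 391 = -15.39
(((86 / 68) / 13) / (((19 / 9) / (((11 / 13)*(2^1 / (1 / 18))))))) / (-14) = -38313 / 382109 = -0.10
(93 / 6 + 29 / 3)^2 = 22801 / 36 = 633.36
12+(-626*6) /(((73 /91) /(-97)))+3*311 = 33223197 /73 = 455112.29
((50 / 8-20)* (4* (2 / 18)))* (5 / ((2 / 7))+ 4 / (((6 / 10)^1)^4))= -430925 / 1458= -295.56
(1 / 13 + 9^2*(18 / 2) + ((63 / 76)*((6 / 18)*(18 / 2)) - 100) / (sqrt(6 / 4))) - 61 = 8685 / 13 - 7411*sqrt(6) / 228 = 588.46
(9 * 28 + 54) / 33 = 102 / 11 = 9.27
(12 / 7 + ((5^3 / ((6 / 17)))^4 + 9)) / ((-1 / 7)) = -142736084081575 / 1296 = -110135867346.89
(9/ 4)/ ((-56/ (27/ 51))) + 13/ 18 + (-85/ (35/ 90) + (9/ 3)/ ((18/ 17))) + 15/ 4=-7241233/ 34272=-211.29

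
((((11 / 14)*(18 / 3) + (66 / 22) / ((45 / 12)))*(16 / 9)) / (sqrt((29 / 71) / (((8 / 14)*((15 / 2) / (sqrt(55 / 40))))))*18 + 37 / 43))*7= 9.98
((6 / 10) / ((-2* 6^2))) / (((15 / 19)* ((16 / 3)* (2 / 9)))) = -0.01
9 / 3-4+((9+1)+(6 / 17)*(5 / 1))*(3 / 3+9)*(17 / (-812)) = -703 / 203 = -3.46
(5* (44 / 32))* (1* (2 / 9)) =55 / 36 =1.53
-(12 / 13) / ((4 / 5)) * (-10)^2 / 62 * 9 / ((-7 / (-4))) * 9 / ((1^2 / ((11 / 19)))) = -2673000 / 53599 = -49.87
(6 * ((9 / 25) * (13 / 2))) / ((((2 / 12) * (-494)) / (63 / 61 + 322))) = -319221 / 5795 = -55.09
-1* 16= -16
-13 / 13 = -1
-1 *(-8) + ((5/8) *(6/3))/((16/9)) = 557/64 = 8.70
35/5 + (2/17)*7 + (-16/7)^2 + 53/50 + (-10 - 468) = -19321101/41650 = -463.89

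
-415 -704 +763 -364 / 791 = -40280 / 113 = -356.46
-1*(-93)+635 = 728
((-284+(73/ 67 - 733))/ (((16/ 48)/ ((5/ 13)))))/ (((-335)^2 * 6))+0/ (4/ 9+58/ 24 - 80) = -0.00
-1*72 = -72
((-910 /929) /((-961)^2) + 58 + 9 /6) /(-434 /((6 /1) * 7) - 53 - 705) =-306288504753 /3955154151490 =-0.08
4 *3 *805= 9660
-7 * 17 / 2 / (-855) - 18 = -30661 / 1710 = -17.93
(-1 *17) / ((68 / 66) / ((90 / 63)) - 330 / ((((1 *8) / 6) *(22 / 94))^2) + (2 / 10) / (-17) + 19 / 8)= 38148 / 7597561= 0.01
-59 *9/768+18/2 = 2127/256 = 8.31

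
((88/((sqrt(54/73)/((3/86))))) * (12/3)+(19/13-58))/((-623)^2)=-15/102973+88 * sqrt(438)/50068641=-0.00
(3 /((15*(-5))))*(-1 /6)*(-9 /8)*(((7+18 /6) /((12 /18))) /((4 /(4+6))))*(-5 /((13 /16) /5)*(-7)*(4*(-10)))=31500 /13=2423.08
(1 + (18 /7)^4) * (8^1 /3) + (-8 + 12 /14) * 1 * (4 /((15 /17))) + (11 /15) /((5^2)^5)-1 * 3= 29500341823286 /351708984375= 83.88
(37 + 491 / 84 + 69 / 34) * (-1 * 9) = -192243 / 476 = -403.87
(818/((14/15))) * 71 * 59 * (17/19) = 436891755/133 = 3284900.41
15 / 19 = 0.79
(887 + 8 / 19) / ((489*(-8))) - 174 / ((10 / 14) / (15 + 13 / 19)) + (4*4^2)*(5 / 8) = -1405133873 / 371640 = -3780.90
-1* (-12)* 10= 120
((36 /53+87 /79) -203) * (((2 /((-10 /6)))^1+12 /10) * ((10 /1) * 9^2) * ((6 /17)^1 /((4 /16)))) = 0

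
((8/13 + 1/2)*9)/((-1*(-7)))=261/182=1.43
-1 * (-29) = 29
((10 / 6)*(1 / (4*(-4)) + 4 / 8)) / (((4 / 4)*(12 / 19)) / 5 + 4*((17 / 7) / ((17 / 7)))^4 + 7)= 475 / 7248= 0.07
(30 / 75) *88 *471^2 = 7808803.20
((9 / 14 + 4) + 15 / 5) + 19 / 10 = 334 / 35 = 9.54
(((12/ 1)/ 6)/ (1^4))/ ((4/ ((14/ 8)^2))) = 1.53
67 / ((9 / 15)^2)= 1675 / 9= 186.11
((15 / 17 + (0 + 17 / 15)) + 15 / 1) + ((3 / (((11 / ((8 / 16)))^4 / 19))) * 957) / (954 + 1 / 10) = 15200568113 / 893313960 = 17.02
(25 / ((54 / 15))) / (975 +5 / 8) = 100 / 14049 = 0.01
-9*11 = -99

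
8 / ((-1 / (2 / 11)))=-16 / 11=-1.45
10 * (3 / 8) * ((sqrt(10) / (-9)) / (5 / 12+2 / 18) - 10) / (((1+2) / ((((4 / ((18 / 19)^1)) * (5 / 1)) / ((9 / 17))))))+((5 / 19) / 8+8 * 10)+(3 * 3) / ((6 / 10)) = -4966955 / 12312 - 850 * sqrt(10) / 81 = -436.61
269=269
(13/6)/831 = 13/4986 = 0.00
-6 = -6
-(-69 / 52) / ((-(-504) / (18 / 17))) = 69 / 24752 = 0.00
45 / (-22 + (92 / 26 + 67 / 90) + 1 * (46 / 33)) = -2.76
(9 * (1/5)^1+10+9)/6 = 52/15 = 3.47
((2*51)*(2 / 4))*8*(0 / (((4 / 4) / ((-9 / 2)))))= 0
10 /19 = 0.53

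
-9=-9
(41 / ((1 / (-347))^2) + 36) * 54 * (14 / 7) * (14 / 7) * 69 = 73578141720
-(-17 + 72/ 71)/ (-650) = -227/ 9230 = -0.02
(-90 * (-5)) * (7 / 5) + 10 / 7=4420 / 7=631.43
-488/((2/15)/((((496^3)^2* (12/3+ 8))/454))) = -326980907414228828160/227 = -1440444526053871489.69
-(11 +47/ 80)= -927/ 80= -11.59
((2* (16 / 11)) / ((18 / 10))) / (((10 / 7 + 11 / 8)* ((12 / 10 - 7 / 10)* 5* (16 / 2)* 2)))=224 / 15543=0.01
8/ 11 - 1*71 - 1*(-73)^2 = -59392/ 11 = -5399.27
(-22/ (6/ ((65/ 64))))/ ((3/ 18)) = -715/ 32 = -22.34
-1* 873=-873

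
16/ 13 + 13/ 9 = 313/ 117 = 2.68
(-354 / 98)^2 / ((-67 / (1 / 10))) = -0.02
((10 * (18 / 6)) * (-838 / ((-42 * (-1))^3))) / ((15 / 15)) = -2095 / 6174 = -0.34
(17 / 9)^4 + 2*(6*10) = 870841 / 6561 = 132.73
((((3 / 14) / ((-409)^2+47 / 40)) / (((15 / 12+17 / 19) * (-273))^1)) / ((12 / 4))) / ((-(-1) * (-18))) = 0.00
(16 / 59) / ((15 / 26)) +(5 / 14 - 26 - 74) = -1228751 / 12390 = -99.17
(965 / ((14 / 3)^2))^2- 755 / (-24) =229913185 / 115248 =1994.94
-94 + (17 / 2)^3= 4161 / 8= 520.12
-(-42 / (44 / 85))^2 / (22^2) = -3186225 / 234256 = -13.60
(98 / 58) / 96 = 49 / 2784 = 0.02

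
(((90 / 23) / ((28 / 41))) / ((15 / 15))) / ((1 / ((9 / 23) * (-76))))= -630990 / 3703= -170.40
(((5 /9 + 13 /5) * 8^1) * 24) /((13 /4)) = 36352 /195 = 186.42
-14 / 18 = -7 / 9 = -0.78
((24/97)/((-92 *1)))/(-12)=0.00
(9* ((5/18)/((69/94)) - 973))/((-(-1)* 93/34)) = -20535932/6417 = -3200.24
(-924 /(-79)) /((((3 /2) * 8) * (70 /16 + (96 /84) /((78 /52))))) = 12936 /68177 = 0.19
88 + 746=834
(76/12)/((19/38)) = 38/3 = 12.67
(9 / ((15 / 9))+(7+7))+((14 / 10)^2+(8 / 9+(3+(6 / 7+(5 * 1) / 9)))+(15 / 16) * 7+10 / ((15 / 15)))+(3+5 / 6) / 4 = 1113397 / 25200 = 44.18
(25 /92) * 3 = 75 /92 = 0.82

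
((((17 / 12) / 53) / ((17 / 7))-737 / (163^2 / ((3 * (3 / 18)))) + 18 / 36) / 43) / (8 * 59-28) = 8400559 / 322614401328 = 0.00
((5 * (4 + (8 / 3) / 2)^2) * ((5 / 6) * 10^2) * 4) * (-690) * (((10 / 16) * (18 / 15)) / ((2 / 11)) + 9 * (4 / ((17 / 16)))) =-63406400000 / 51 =-1243262745.10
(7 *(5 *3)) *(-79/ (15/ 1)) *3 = -1659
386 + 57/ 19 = 389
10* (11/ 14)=55/ 7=7.86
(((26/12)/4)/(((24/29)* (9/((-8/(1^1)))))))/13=-29/648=-0.04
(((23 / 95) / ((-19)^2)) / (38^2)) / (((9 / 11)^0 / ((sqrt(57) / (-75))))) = -23 * sqrt(57) / 3714148500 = -0.00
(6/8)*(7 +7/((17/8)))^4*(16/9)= 3751562500/250563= 14972.53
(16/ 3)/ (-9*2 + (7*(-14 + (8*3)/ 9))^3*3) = -24/ 6740717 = -0.00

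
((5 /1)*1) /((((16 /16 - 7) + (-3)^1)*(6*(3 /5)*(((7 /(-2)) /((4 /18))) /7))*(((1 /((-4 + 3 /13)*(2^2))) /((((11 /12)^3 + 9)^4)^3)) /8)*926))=-656948816125260975804388720083800856229205763596767225 /97191156748600319964011781214257657925337088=-6759347641.31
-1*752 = -752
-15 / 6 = -5 / 2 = -2.50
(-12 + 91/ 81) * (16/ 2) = -7048/ 81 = -87.01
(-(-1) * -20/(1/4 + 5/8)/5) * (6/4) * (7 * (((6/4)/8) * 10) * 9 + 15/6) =-5790/7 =-827.14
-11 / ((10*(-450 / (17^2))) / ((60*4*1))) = 12716 / 75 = 169.55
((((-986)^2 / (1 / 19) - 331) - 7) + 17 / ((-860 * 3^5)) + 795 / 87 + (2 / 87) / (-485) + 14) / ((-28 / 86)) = -2171723248918243 / 38279304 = -56733613.78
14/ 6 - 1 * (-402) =1213/ 3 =404.33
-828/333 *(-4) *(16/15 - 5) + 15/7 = -143659/3885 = -36.98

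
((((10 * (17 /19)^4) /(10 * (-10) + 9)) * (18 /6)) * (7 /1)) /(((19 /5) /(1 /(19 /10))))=-125281500 /611596453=-0.20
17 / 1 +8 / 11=195 / 11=17.73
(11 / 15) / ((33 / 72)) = 8 / 5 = 1.60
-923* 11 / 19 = -10153 / 19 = -534.37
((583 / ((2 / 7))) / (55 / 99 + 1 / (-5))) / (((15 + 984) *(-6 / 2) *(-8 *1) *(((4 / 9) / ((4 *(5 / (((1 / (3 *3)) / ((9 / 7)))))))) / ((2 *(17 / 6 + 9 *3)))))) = 70440975 / 9472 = 7436.76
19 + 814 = 833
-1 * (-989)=989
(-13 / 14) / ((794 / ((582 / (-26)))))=291 / 11116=0.03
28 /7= 4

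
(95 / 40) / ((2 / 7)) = 133 / 16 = 8.31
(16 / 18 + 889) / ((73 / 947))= 7584523 / 657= 11544.18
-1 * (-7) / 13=7 / 13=0.54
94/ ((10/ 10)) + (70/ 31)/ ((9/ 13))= 27136/ 279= 97.26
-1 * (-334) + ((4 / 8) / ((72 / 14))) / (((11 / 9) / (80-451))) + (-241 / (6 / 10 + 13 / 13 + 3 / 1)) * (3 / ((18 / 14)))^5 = -3319.14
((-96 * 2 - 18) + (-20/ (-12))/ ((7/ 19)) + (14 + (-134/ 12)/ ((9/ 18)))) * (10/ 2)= -1069.05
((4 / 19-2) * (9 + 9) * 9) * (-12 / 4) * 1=16524 / 19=869.68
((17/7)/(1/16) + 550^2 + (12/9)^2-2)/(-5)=-19059934/315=-60507.73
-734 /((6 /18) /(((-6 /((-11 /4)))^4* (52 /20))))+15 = -129722.31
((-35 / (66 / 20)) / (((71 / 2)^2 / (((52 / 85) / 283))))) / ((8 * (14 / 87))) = -3770 / 266774761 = -0.00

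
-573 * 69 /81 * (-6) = 8786 /3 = 2928.67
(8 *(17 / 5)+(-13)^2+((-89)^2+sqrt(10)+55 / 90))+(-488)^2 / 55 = sqrt(10)+2464645 / 198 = 12450.86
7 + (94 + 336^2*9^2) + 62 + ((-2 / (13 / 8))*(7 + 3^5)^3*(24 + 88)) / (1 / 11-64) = 391573769721 / 9139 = 42846456.91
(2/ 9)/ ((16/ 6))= 1/ 12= 0.08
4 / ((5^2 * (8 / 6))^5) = 243 / 2500000000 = 0.00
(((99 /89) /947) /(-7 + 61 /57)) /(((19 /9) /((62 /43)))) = -0.00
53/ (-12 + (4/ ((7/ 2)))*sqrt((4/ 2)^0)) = -4.88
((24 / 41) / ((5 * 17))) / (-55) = -24 / 191675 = -0.00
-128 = -128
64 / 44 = 16 / 11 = 1.45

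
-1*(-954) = 954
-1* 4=-4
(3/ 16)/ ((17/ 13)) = 39/ 272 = 0.14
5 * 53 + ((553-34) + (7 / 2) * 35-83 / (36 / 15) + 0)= 10463 / 12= 871.92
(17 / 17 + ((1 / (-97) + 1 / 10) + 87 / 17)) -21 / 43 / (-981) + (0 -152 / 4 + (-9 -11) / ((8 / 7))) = -5714585783 / 115932945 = -49.29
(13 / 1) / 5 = 13 / 5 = 2.60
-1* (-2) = 2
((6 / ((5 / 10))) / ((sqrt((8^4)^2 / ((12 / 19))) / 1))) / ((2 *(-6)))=-sqrt(57) / 38912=-0.00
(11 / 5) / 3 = 11 / 15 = 0.73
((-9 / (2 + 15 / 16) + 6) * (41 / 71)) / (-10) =-2829 / 16685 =-0.17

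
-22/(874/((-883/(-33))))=-0.67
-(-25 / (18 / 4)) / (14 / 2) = 50 / 63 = 0.79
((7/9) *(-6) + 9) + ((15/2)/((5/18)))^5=43046734/3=14348911.33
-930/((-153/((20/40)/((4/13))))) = 2015/204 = 9.88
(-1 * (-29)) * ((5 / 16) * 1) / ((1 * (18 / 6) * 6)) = 145 / 288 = 0.50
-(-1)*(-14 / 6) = -7 / 3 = -2.33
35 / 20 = 1.75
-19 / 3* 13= -247 / 3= -82.33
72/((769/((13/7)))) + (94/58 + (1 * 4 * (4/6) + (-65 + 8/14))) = -28083962/468321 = -59.97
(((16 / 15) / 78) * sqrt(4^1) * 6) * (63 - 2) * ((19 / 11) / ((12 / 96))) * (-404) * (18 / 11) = -719210496 / 7865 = -91444.44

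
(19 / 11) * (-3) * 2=-114 / 11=-10.36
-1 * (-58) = 58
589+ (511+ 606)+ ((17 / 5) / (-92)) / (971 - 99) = 1706.00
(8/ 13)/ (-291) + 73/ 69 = 30623/ 29003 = 1.06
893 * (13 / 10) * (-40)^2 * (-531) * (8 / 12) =-657533760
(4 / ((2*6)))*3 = 1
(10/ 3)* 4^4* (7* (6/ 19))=1886.32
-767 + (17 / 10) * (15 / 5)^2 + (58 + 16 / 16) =-6927 / 10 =-692.70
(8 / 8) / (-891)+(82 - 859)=-692308 / 891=-777.00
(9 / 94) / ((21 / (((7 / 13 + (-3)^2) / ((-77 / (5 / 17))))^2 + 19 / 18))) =5508906691 / 1143255084972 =0.00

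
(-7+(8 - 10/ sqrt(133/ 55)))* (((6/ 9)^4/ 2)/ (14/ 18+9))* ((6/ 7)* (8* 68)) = 1088/ 231 - 10880* sqrt(7315)/ 30723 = -25.58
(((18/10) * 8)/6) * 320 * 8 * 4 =24576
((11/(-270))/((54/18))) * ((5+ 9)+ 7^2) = -77/90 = -0.86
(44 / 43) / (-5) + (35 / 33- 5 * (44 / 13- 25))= 10047424 / 92235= 108.93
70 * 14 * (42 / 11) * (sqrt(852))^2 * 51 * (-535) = -956839111200 / 11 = -86985373745.45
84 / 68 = 21 / 17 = 1.24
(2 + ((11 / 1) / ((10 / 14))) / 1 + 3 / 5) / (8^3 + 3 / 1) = 18 / 515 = 0.03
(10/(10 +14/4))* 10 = 200/27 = 7.41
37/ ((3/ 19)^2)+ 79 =14068/ 9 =1563.11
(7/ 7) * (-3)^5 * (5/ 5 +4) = -1215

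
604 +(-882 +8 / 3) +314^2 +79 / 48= 1573157 / 16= 98322.31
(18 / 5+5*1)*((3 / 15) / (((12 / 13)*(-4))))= -559 / 1200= -0.47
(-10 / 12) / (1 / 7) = -35 / 6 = -5.83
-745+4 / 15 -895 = -24596 / 15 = -1639.73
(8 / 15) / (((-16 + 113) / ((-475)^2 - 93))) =1240.04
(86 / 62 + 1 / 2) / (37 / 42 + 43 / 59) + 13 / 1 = 1752530 / 123659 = 14.17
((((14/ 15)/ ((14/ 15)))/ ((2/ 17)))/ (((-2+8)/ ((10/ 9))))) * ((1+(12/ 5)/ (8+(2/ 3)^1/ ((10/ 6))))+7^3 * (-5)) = -509830/ 189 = -2697.51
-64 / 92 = -16 / 23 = -0.70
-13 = -13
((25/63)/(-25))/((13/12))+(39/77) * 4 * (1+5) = 36460/3003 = 12.14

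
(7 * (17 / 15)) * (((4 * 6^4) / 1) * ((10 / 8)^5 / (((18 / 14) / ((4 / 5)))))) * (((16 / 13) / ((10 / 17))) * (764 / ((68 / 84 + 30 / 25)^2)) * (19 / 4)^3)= 15340091653254375 / 4630184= 3313063077.68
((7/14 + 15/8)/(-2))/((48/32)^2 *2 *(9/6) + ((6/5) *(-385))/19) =361/5340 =0.07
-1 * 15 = -15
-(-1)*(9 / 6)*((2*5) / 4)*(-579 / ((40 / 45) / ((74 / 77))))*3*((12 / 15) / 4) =-1735263 / 1232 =-1408.49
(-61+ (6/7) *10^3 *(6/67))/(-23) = -7391/10787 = -0.69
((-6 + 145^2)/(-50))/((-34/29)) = 609551/1700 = 358.56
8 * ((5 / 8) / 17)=5 / 17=0.29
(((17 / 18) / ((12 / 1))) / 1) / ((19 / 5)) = 85 / 4104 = 0.02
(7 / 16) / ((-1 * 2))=-7 / 32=-0.22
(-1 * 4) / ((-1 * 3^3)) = 4 / 27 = 0.15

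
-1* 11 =-11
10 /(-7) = -10 /7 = -1.43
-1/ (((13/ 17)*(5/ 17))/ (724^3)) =-109676489536/ 65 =-1687330608.25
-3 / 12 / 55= -1 / 220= -0.00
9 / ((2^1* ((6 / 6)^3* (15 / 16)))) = 24 / 5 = 4.80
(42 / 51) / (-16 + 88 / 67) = -469 / 8364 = -0.06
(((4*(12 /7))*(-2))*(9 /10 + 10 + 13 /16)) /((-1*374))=2811 /6545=0.43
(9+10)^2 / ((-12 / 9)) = -1083 / 4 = -270.75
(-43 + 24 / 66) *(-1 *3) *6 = 8442 / 11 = 767.45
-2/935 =-0.00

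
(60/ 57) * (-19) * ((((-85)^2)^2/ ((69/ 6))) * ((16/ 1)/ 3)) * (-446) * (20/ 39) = 298002928000000/ 2691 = 110740590115.20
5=5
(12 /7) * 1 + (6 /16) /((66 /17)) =2231 /1232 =1.81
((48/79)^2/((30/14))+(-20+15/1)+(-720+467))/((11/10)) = -234.39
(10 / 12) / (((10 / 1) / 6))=1 / 2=0.50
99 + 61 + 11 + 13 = 184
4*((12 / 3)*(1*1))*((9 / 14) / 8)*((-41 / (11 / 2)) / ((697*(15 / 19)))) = -114 / 6545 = -0.02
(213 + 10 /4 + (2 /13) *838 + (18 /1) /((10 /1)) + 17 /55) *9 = 4459869 /1430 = 3118.79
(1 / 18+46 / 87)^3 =28372625 / 142236648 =0.20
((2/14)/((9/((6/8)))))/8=1/672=0.00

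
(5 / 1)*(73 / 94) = 3.88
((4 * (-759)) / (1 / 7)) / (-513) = 7084 / 171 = 41.43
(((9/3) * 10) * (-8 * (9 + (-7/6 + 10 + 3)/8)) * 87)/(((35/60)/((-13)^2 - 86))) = -217929780/7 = -31132825.71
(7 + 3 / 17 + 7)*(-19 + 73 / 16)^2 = 12860001 / 4352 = 2954.96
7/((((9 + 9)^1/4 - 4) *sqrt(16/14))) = 7 *sqrt(14)/2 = 13.10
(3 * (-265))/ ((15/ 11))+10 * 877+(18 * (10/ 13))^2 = 1416003/ 169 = 8378.72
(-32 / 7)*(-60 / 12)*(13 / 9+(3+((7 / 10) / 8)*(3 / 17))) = 109178 / 1071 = 101.94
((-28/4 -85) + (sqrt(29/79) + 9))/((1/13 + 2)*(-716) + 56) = 1079/18604 -13*sqrt(2291)/1469716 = 0.06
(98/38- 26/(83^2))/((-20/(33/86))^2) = 367065963/387227934400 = 0.00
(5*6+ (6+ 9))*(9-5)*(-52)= -9360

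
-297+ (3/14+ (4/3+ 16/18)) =-294.56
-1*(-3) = 3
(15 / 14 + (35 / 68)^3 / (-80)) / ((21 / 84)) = 37671815 / 8804096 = 4.28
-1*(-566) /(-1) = -566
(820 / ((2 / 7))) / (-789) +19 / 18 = -12223 / 4734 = -2.58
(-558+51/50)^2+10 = 775591801/2500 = 310236.72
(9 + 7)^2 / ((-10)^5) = -8 / 3125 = -0.00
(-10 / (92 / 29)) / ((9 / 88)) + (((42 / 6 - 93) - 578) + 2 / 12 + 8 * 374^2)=462981725 / 414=1118313.35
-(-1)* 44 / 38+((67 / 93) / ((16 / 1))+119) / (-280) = 5800439 / 7916160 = 0.73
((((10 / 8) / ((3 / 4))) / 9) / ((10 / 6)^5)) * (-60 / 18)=-6 / 125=-0.05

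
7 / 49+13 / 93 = 184 / 651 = 0.28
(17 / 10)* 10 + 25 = 42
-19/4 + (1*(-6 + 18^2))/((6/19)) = 4009/4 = 1002.25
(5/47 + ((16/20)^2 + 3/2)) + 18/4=7927/1175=6.75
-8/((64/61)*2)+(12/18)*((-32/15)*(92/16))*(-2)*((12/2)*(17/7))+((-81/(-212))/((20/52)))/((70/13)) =104486569/445200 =234.70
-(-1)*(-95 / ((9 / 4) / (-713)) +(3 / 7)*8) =1896796 / 63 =30107.87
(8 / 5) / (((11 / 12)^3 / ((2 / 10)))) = 13824 / 33275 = 0.42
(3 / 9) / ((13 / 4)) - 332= -12944 / 39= -331.90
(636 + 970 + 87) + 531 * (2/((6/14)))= 4171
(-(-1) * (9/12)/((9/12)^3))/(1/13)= 208/9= 23.11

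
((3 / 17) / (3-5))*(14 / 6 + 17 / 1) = -29 / 17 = -1.71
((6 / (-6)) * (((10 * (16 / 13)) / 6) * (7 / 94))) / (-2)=140 / 1833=0.08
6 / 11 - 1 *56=-610 / 11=-55.45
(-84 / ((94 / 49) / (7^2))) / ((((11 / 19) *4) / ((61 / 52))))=-58437939 / 53768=-1086.85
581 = 581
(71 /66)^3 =357911 /287496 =1.24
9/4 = 2.25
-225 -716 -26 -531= -1498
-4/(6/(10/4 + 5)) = -5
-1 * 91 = -91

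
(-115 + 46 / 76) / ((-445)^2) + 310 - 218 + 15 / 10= 351789239 / 3762475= 93.50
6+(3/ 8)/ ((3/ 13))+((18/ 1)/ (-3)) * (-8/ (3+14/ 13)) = 8225/ 424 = 19.40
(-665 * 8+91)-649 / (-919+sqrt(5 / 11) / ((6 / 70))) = -437113663137 / 83605414+68145 * sqrt(55) / 83605414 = -5228.29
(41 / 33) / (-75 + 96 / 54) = -0.02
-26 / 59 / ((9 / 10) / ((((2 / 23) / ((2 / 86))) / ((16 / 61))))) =-170495 / 24426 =-6.98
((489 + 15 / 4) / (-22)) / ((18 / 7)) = -1533 / 176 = -8.71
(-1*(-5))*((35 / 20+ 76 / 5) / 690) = 113 / 920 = 0.12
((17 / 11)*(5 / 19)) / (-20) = -17 / 836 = -0.02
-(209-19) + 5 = -185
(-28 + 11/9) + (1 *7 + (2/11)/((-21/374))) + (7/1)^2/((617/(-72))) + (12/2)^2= 282442/38871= 7.27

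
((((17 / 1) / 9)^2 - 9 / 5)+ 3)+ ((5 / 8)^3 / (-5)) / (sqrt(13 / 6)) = 1931 / 405 - 25 *sqrt(78) / 6656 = 4.73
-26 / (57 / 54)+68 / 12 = -1081 / 57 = -18.96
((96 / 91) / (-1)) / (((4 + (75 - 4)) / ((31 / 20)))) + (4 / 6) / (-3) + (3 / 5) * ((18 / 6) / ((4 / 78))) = 7136761 / 204750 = 34.86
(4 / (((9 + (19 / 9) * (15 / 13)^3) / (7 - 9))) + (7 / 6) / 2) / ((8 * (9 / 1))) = -419 / 430368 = -0.00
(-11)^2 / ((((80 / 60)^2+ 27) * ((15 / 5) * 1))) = 363 / 259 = 1.40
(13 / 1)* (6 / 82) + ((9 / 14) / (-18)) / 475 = 518659 / 545300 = 0.95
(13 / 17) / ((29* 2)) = 13 / 986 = 0.01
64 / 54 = 32 / 27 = 1.19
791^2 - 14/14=625680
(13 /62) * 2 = 0.42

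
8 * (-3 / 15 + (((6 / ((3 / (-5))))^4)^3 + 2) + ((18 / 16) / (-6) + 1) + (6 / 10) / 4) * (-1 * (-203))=16240000000044863 / 10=1624000000004486.30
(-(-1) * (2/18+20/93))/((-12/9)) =-91/372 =-0.24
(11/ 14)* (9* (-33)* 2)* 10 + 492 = -29226/ 7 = -4175.14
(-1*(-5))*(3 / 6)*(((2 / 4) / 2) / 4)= 5 / 32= 0.16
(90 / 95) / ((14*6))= 3 / 266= 0.01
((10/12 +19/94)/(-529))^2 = 21316/5563518921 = 0.00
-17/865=-0.02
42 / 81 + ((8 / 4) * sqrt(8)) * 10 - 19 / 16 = 55.90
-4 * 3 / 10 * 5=-6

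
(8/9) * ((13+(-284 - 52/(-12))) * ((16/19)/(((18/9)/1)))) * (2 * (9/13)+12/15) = -1454080/6669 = -218.04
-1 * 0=0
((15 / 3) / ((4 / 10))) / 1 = 25 / 2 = 12.50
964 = 964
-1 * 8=-8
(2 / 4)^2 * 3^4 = 20.25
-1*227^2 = -51529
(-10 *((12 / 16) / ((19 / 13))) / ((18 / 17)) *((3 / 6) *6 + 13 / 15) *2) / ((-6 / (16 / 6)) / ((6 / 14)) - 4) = 25636 / 6327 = 4.05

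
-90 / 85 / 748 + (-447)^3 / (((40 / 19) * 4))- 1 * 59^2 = -5396463120383 / 508640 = -10609592.48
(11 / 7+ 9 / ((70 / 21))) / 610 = 299 / 42700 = 0.01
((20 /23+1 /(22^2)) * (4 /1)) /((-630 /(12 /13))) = -19406 /3798795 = -0.01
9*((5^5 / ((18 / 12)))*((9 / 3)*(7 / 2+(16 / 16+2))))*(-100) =-36562500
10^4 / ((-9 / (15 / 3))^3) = -1250000 / 729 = -1714.68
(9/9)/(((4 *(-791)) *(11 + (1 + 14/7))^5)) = -1/1701675136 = -0.00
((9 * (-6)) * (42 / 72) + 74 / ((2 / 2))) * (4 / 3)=170 / 3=56.67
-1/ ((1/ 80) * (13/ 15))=-1200/ 13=-92.31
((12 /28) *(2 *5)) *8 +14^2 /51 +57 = 33961 /357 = 95.13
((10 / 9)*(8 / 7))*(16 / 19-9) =-12400 / 1197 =-10.36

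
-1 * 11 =-11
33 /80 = 0.41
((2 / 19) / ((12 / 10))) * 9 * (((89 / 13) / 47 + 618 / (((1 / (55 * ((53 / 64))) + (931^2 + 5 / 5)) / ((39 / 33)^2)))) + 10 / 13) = 8972909753790 / 12409451370481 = 0.72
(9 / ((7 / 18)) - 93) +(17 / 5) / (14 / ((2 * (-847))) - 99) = -29305499 / 419300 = -69.89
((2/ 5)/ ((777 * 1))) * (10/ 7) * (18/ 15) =8/ 9065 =0.00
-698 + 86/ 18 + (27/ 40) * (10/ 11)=-692.61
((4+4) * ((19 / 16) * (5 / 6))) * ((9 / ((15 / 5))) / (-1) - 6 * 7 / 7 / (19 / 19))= -285 / 4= -71.25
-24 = -24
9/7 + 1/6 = 61/42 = 1.45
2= 2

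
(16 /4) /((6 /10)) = 20 /3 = 6.67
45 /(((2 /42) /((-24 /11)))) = -22680 /11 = -2061.82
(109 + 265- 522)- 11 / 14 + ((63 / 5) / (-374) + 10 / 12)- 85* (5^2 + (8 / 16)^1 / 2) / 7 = -35703751 / 78540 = -454.59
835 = 835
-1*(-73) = 73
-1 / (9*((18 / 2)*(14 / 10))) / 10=-1 / 1134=-0.00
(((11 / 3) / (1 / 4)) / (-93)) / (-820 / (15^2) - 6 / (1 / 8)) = 0.00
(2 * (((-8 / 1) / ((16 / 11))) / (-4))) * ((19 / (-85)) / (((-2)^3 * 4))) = 209 / 10880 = 0.02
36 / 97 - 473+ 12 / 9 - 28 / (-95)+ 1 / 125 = -470.99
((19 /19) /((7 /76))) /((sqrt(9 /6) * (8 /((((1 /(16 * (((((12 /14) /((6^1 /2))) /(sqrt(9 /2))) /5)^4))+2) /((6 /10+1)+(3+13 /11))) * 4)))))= 127022543285 * sqrt(6) /3419136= 90999.72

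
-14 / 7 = -2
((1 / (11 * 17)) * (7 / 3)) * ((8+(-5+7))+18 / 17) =1316 / 9537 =0.14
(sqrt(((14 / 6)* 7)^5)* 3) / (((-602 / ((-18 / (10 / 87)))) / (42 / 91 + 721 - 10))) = 1931995863* sqrt(3) / 5590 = 598625.22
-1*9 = -9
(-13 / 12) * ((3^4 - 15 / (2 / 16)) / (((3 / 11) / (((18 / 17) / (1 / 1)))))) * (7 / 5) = 39039 / 170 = 229.64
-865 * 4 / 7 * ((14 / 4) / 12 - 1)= 14705 / 42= 350.12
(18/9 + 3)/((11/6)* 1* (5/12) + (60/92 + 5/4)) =1656/883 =1.88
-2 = -2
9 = 9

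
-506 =-506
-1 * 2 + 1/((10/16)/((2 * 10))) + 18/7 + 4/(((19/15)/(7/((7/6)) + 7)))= 9792/133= 73.62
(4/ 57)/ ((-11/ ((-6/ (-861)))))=-0.00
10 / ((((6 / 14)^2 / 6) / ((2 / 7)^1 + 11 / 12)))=392.78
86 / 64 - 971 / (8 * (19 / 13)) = -49675 / 608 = -81.70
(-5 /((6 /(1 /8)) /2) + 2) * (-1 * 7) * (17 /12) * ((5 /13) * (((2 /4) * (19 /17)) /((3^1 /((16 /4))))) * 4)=-28595 /1404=-20.37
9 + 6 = 15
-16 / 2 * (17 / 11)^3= -39304 / 1331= -29.53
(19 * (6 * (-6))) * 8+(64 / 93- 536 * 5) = -758072 / 93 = -8151.31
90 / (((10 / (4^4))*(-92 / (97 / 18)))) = -3104 / 23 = -134.96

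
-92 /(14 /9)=-414 /7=-59.14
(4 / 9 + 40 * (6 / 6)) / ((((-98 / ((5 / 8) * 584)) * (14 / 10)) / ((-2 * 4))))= 379600 / 441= 860.77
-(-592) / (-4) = -148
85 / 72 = 1.18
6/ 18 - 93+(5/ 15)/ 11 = -1019/ 11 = -92.64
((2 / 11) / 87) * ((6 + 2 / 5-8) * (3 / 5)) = -16 / 7975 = -0.00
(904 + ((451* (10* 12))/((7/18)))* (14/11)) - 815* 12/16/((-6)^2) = 8544337/48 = 178007.02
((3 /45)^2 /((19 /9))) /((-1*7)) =-1 /3325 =-0.00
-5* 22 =-110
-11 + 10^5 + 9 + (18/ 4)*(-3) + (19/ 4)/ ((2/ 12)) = 100013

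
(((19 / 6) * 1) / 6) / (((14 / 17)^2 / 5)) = 3.89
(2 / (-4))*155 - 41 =-237 / 2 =-118.50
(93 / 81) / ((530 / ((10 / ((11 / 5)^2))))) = 775 / 173151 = 0.00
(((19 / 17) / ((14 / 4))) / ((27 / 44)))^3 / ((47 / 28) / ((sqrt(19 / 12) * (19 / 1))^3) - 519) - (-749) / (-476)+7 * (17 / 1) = 451391151103627723027799114881 / 3844041233585843202819919236 - 57259964801661952 * sqrt(57) / 6727072158775225604934858663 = 117.43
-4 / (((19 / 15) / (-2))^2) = -3600 / 361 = -9.97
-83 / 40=-2.08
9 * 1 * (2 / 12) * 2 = 3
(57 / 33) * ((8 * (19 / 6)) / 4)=361 / 33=10.94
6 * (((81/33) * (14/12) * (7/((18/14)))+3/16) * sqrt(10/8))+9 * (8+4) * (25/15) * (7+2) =8331 * sqrt(5)/176+1620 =1725.84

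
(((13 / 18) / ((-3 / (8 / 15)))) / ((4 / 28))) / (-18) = 182 / 3645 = 0.05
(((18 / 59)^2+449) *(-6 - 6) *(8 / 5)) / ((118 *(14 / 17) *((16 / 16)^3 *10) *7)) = -318911772 / 251589275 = -1.27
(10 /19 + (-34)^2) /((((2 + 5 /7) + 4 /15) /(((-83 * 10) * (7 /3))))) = -4468412900 /5947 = -751372.61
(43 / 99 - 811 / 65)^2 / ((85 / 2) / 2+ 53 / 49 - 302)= -1177042727056 / 2269846668375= -0.52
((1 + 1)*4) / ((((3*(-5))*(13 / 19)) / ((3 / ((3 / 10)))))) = -304 / 39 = -7.79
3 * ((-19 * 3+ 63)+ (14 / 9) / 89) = 4820 / 267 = 18.05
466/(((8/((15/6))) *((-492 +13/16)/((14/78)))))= -16310/306501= -0.05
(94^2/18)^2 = 19518724/81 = 240971.90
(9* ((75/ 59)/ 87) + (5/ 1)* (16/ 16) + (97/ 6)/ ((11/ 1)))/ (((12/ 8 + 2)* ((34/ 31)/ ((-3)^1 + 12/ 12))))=-23108857/ 6719097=-3.44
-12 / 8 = -3 / 2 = -1.50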